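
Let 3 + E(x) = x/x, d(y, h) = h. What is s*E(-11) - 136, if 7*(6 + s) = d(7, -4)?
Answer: -860/7 ≈ -122.86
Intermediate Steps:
s = -46/7 (s = -6 + (⅐)*(-4) = -6 - 4/7 = -46/7 ≈ -6.5714)
E(x) = -2 (E(x) = -3 + x/x = -3 + 1 = -2)
s*E(-11) - 136 = -46/7*(-2) - 136 = 92/7 - 136 = -860/7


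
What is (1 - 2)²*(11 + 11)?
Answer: 22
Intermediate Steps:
(1 - 2)²*(11 + 11) = (-1)²*22 = 1*22 = 22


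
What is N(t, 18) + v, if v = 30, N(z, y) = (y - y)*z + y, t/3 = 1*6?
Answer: 48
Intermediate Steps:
t = 18 (t = 3*(1*6) = 3*6 = 18)
N(z, y) = y (N(z, y) = 0*z + y = 0 + y = y)
N(t, 18) + v = 18 + 30 = 48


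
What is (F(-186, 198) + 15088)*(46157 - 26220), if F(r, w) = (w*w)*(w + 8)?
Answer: 161312499944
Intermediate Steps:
F(r, w) = w**2*(8 + w)
(F(-186, 198) + 15088)*(46157 - 26220) = (198**2*(8 + 198) + 15088)*(46157 - 26220) = (39204*206 + 15088)*19937 = (8076024 + 15088)*19937 = 8091112*19937 = 161312499944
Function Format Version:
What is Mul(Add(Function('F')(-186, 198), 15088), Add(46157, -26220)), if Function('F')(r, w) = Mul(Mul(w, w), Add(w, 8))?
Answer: 161312499944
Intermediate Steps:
Function('F')(r, w) = Mul(Pow(w, 2), Add(8, w))
Mul(Add(Function('F')(-186, 198), 15088), Add(46157, -26220)) = Mul(Add(Mul(Pow(198, 2), Add(8, 198)), 15088), Add(46157, -26220)) = Mul(Add(Mul(39204, 206), 15088), 19937) = Mul(Add(8076024, 15088), 19937) = Mul(8091112, 19937) = 161312499944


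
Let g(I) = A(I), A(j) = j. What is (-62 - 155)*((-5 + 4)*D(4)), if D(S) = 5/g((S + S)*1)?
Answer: 1085/8 ≈ 135.63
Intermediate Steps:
g(I) = I
D(S) = 5/(2*S) (D(S) = 5/(((S + S)*1)) = 5/(((2*S)*1)) = 5/((2*S)) = 5*(1/(2*S)) = 5/(2*S))
(-62 - 155)*((-5 + 4)*D(4)) = (-62 - 155)*((-5 + 4)*((5/2)/4)) = -(-217)*(5/2)*(1/4) = -(-217)*5/8 = -217*(-5/8) = 1085/8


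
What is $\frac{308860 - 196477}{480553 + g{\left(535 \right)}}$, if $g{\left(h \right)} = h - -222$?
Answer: $\frac{112383}{481310} \approx 0.23349$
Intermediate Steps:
$g{\left(h \right)} = 222 + h$ ($g{\left(h \right)} = h + 222 = 222 + h$)
$\frac{308860 - 196477}{480553 + g{\left(535 \right)}} = \frac{308860 - 196477}{480553 + \left(222 + 535\right)} = \frac{112383}{480553 + 757} = \frac{112383}{481310}$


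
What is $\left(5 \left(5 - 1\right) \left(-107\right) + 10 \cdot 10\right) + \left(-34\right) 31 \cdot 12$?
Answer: $-14688$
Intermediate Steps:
$\left(5 \left(5 - 1\right) \left(-107\right) + 10 \cdot 10\right) + \left(-34\right) 31 \cdot 12 = \left(5 \cdot 4 \left(-107\right) + 100\right) - 12648 = \left(20 \left(-107\right) + 100\right) - 12648 = \left(-2140 + 100\right) - 12648 = -2040 - 12648 = -14688$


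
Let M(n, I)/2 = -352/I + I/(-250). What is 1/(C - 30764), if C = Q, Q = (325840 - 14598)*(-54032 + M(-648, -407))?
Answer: -4625/77771718670222 ≈ -5.9469e-11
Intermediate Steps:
M(n, I) = -704/I - I/125 (M(n, I) = 2*(-352/I + I/(-250)) = 2*(-352/I + I*(-1/250)) = 2*(-352/I - I/250) = -704/I - I/125)
Q = -77771576386722/4625 (Q = (325840 - 14598)*(-54032 + (-704/(-407) - 1/125*(-407))) = 311242*(-54032 + (-704*(-1/407) + 407/125)) = 311242*(-54032 + (64/37 + 407/125)) = 311242*(-54032 + 23059/4625) = 311242*(-249874941/4625) = -77771576386722/4625 ≈ -1.6815e+10)
C = -77771576386722/4625 ≈ -1.6815e+10
1/(C - 30764) = 1/(-77771576386722/4625 - 30764) = 1/(-77771718670222/4625) = -4625/77771718670222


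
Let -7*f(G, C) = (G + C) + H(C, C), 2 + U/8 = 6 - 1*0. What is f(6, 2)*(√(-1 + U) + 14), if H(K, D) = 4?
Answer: -24 - 12*√31/7 ≈ -33.545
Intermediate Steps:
U = 32 (U = -16 + 8*(6 - 1*0) = -16 + 8*(6 + 0) = -16 + 8*6 = -16 + 48 = 32)
f(G, C) = -4/7 - C/7 - G/7 (f(G, C) = -((G + C) + 4)/7 = -((C + G) + 4)/7 = -(4 + C + G)/7 = -4/7 - C/7 - G/7)
f(6, 2)*(√(-1 + U) + 14) = (-4/7 - ⅐*2 - ⅐*6)*(√(-1 + 32) + 14) = (-4/7 - 2/7 - 6/7)*(√31 + 14) = -12*(14 + √31)/7 = -24 - 12*√31/7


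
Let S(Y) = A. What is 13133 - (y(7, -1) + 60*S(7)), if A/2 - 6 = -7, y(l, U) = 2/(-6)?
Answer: 39760/3 ≈ 13253.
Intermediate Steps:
y(l, U) = -⅓ (y(l, U) = 2*(-⅙) = -⅓)
A = -2 (A = 12 + 2*(-7) = 12 - 14 = -2)
S(Y) = -2
13133 - (y(7, -1) + 60*S(7)) = 13133 - (-⅓ + 60*(-2)) = 13133 - (-⅓ - 120) = 13133 - 1*(-361/3) = 13133 + 361/3 = 39760/3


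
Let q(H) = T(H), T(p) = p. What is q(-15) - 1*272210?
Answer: -272225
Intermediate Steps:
q(H) = H
q(-15) - 1*272210 = -15 - 1*272210 = -15 - 272210 = -272225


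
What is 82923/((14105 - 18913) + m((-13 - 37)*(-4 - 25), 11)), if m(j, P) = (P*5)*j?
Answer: 82923/74942 ≈ 1.1065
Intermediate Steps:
m(j, P) = 5*P*j (m(j, P) = (5*P)*j = 5*P*j)
82923/((14105 - 18913) + m((-13 - 37)*(-4 - 25), 11)) = 82923/((14105 - 18913) + 5*11*((-13 - 37)*(-4 - 25))) = 82923/(-4808 + 5*11*(-50*(-29))) = 82923/(-4808 + 5*11*1450) = 82923/(-4808 + 79750) = 82923/74942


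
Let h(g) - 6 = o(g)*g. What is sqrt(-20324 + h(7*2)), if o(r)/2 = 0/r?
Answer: I*sqrt(20318) ≈ 142.54*I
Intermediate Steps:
o(r) = 0 (o(r) = 2*(0/r) = 2*0 = 0)
h(g) = 6 (h(g) = 6 + 0*g = 6 + 0 = 6)
sqrt(-20324 + h(7*2)) = sqrt(-20324 + 6) = sqrt(-20318) = I*sqrt(20318)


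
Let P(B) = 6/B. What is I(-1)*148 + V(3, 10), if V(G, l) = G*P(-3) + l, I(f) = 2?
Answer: 300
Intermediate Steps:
V(G, l) = l - 2*G (V(G, l) = G*(6/(-3)) + l = G*(6*(-1/3)) + l = G*(-2) + l = -2*G + l = l - 2*G)
I(-1)*148 + V(3, 10) = 2*148 + (10 - 2*3) = 296 + (10 - 6) = 296 + 4 = 300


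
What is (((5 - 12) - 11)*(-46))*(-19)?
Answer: -15732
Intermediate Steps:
(((5 - 12) - 11)*(-46))*(-19) = ((-7 - 11)*(-46))*(-19) = -18*(-46)*(-19) = 828*(-19) = -15732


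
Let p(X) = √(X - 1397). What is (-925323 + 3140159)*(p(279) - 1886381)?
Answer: -4178024548516 + 2214836*I*√1118 ≈ -4.178e+12 + 7.4056e+7*I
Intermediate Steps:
p(X) = √(-1397 + X)
(-925323 + 3140159)*(p(279) - 1886381) = (-925323 + 3140159)*(√(-1397 + 279) - 1886381) = 2214836*(√(-1118) - 1886381) = 2214836*(I*√1118 - 1886381) = 2214836*(-1886381 + I*√1118) = -4178024548516 + 2214836*I*√1118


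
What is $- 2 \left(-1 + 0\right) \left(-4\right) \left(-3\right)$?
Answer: $24$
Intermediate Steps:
$- 2 \left(-1 + 0\right) \left(-4\right) \left(-3\right) = \left(-2\right) \left(-1\right) \left(-4\right) \left(-3\right) = 2 \left(-4\right) \left(-3\right) = \left(-8\right) \left(-3\right) = 24$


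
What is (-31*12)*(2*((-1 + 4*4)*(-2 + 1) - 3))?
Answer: 13392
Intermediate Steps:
(-31*12)*(2*((-1 + 4*4)*(-2 + 1) - 3)) = -744*((-1 + 16)*(-1) - 3) = -744*(15*(-1) - 3) = -744*(-15 - 3) = -744*(-18) = -372*(-36) = 13392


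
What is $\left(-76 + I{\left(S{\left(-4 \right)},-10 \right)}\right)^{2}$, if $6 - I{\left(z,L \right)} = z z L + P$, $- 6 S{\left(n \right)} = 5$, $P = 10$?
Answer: $\frac{1729225}{324} \approx 5337.1$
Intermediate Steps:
$S{\left(n \right)} = - \frac{5}{6}$ ($S{\left(n \right)} = \left(- \frac{1}{6}\right) 5 = - \frac{5}{6}$)
$I{\left(z,L \right)} = -4 - L z^{2}$ ($I{\left(z,L \right)} = 6 - \left(z z L + 10\right) = 6 - \left(z^{2} L + 10\right) = 6 - \left(L z^{2} + 10\right) = 6 - \left(10 + L z^{2}\right) = -4 - L z^{2}$)
$\left(-76 + I{\left(S{\left(-4 \right)},-10 \right)}\right)^{2} = \left(-76 - \left(4 - 10 \left(- \frac{5}{6}\right)^{2}\right)\right)^{2} = \left(-76 - \left(4 - \frac{125}{18}\right)\right)^{2} = \left(-76 + \left(-4 + \frac{125}{18}\right)\right)^{2} = \left(-76 + \frac{53}{18}\right)^{2} = \left(- \frac{1315}{18}\right)^{2} = \frac{1729225}{324}$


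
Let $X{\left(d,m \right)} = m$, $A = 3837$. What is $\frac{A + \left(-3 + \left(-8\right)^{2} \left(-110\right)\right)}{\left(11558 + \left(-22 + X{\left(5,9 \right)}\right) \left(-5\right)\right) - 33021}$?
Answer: $\frac{1603}{10699} \approx 0.14983$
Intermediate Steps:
$\frac{A + \left(-3 + \left(-8\right)^{2} \left(-110\right)\right)}{\left(11558 + \left(-22 + X{\left(5,9 \right)}\right) \left(-5\right)\right) - 33021} = \frac{3837 + \left(-3 + \left(-8\right)^{2} \left(-110\right)\right)}{\left(11558 + \left(-22 + 9\right) \left(-5\right)\right) - 33021} = \frac{3837 + \left(-3 + 64 \left(-110\right)\right)}{\left(11558 - -65\right) - 33021} = \frac{3837 - 7043}{\left(11558 + 65\right) - 33021} = \frac{3837 - 7043}{11623 - 33021} = - \frac{3206}{-21398} = \left(-3206\right) \left(- \frac{1}{21398}\right) = \frac{1603}{10699}$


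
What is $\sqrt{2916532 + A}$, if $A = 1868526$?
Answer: $\sqrt{4785058} \approx 2187.5$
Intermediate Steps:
$\sqrt{2916532 + A} = \sqrt{2916532 + 1868526} = \sqrt{4785058}$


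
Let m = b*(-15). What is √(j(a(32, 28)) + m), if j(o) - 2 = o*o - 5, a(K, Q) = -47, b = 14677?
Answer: I*√217949 ≈ 466.85*I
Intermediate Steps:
m = -220155 (m = 14677*(-15) = -220155)
j(o) = -3 + o² (j(o) = 2 + (o*o - 5) = 2 + (o² - 5) = 2 + (-5 + o²) = -3 + o²)
√(j(a(32, 28)) + m) = √((-3 + (-47)²) - 220155) = √((-3 + 2209) - 220155) = √(2206 - 220155) = √(-217949) = I*√217949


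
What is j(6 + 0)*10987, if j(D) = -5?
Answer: -54935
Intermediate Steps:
j(6 + 0)*10987 = -5*10987 = -54935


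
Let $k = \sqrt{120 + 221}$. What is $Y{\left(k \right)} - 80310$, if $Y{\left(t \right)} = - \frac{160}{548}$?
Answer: $- \frac{11002510}{137} \approx -80310.0$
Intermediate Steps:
$k = \sqrt{341} \approx 18.466$
$Y{\left(t \right)} = - \frac{40}{137}$ ($Y{\left(t \right)} = \left(-160\right) \frac{1}{548} = - \frac{40}{137}$)
$Y{\left(k \right)} - 80310 = - \frac{40}{137} - 80310 = - \frac{11002510}{137}$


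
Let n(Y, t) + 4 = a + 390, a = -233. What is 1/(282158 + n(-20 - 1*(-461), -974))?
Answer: 1/282311 ≈ 3.5422e-6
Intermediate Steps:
n(Y, t) = 153 (n(Y, t) = -4 + (-233 + 390) = -4 + 157 = 153)
1/(282158 + n(-20 - 1*(-461), -974)) = 1/(282158 + 153) = 1/282311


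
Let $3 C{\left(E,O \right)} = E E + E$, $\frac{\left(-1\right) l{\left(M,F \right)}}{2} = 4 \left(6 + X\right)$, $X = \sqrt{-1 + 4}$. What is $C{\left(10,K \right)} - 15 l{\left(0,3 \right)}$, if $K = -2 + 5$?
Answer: $\frac{2270}{3} + 120 \sqrt{3} \approx 964.51$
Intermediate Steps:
$X = \sqrt{3} \approx 1.732$
$l{\left(M,F \right)} = -48 - 8 \sqrt{3}$ ($l{\left(M,F \right)} = - 2 \cdot 4 \left(6 + \sqrt{3}\right) = - 2 \left(24 + 4 \sqrt{3}\right) = -48 - 8 \sqrt{3}$)
$K = 3$
$C{\left(E,O \right)} = \frac{E}{3} + \frac{E^{2}}{3}$ ($C{\left(E,O \right)} = \frac{E E + E}{3} = \frac{E^{2} + E}{3} = \frac{E + E^{2}}{3} = \frac{E}{3} + \frac{E^{2}}{3}$)
$C{\left(10,K \right)} - 15 l{\left(0,3 \right)} = \frac{1}{3} \cdot 10 \left(1 + 10\right) - 15 \left(-48 - 8 \sqrt{3}\right) = \frac{1}{3} \cdot 10 \cdot 11 + \left(720 + 120 \sqrt{3}\right) = \frac{110}{3} + \left(720 + 120 \sqrt{3}\right) = \frac{2270}{3} + 120 \sqrt{3}$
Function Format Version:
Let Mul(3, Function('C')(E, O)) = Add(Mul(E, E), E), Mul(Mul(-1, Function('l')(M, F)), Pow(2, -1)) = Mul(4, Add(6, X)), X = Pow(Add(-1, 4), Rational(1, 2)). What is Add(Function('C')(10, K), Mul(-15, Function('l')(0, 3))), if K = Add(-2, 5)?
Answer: Add(Rational(2270, 3), Mul(120, Pow(3, Rational(1, 2)))) ≈ 964.51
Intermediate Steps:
X = Pow(3, Rational(1, 2)) ≈ 1.7320
Function('l')(M, F) = Add(-48, Mul(-8, Pow(3, Rational(1, 2)))) (Function('l')(M, F) = Mul(-2, Mul(4, Add(6, Pow(3, Rational(1, 2))))) = Mul(-2, Add(24, Mul(4, Pow(3, Rational(1, 2))))) = Add(-48, Mul(-8, Pow(3, Rational(1, 2)))))
K = 3
Function('C')(E, O) = Add(Mul(Rational(1, 3), E), Mul(Rational(1, 3), Pow(E, 2))) (Function('C')(E, O) = Mul(Rational(1, 3), Add(Mul(E, E), E)) = Mul(Rational(1, 3), Add(Pow(E, 2), E)) = Mul(Rational(1, 3), Add(E, Pow(E, 2))) = Add(Mul(Rational(1, 3), E), Mul(Rational(1, 3), Pow(E, 2))))
Add(Function('C')(10, K), Mul(-15, Function('l')(0, 3))) = Add(Mul(Rational(1, 3), 10, Add(1, 10)), Mul(-15, Add(-48, Mul(-8, Pow(3, Rational(1, 2)))))) = Add(Mul(Rational(1, 3), 10, 11), Add(720, Mul(120, Pow(3, Rational(1, 2))))) = Add(Rational(110, 3), Add(720, Mul(120, Pow(3, Rational(1, 2))))) = Add(Rational(2270, 3), Mul(120, Pow(3, Rational(1, 2))))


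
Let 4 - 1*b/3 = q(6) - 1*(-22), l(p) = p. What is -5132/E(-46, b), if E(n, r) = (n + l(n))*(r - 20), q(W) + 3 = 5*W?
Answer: -1283/3565 ≈ -0.35989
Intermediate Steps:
q(W) = -3 + 5*W
b = -135 (b = 12 - 3*((-3 + 5*6) - 1*(-22)) = 12 - 3*((-3 + 30) + 22) = 12 - 3*(27 + 22) = 12 - 3*49 = 12 - 147 = -135)
E(n, r) = 2*n*(-20 + r) (E(n, r) = (n + n)*(r - 20) = (2*n)*(-20 + r) = 2*n*(-20 + r))
-5132/E(-46, b) = -5132*(-1/(92*(-20 - 135))) = -5132/(2*(-46)*(-155)) = -5132/14260 = -5132*1/14260 = -1283/3565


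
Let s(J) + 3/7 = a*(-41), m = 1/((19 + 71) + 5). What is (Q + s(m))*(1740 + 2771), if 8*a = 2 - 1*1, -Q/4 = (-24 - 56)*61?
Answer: 4929661399/56 ≈ 8.8030e+7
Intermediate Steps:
m = 1/95 (m = 1/(90 + 5) = 1/95 ≈ 0.010526)
Q = 19520 (Q = -4*(-24 - 56)*61 = -(-320)*61 = -4*(-4880) = 19520)
a = ⅛ (a = (2 - 1*1)/8 = (2 - 1)/8 = (⅛)*1 = ⅛ ≈ 0.12500)
s(J) = -311/56 (s(J) = -3/7 + (⅛)*(-41) = -3/7 - 41/8 = -311/56)
(Q + s(m))*(1740 + 2771) = (19520 - 311/56)*(1740 + 2771) = (1092809/56)*4511 = 4929661399/56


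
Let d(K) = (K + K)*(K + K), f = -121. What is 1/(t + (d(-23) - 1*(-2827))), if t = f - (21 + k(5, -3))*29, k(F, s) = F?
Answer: 1/4068 ≈ 0.00024582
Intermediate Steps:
d(K) = 4*K**2 (d(K) = (2*K)*(2*K) = 4*K**2)
t = -875 (t = -121 - (21 + 5)*29 = -121 - 26*29 = -121 - 1*754 = -121 - 754 = -875)
1/(t + (d(-23) - 1*(-2827))) = 1/(-875 + (4*(-23)**2 - 1*(-2827))) = 1/(-875 + (4*529 + 2827)) = 1/(-875 + (2116 + 2827)) = 1/(-875 + 4943) = 1/4068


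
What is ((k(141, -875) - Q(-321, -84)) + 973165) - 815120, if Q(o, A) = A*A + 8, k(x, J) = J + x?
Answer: 150247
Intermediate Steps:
Q(o, A) = 8 + A² (Q(o, A) = A² + 8 = 8 + A²)
((k(141, -875) - Q(-321, -84)) + 973165) - 815120 = (((-875 + 141) - (8 + (-84)²)) + 973165) - 815120 = ((-734 - (8 + 7056)) + 973165) - 815120 = ((-734 - 1*7064) + 973165) - 815120 = ((-734 - 7064) + 973165) - 815120 = (-7798 + 973165) - 815120 = 965367 - 815120 = 150247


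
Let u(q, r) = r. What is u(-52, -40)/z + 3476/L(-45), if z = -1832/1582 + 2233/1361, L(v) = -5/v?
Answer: 16212949028/519627 ≈ 31201.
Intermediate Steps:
z = 519627/1076551 (z = -1832*1/1582 + 2233*(1/1361) = -916/791 + 2233/1361 = 519627/1076551 ≈ 0.48268)
u(-52, -40)/z + 3476/L(-45) = -40/519627/1076551 + 3476/((-5/(-45))) = -40*1076551/519627 + 3476/((-5*(-1/45))) = -43062040/519627 + 3476/(⅑) = -43062040/519627 + 3476*9 = -43062040/519627 + 31284 = 16212949028/519627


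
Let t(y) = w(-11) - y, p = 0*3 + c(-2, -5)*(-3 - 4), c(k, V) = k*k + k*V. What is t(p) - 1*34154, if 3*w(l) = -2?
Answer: -102170/3 ≈ -34057.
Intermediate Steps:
c(k, V) = k**2 + V*k
w(l) = -2/3 (w(l) = (1/3)*(-2) = -2/3)
p = -98 (p = 0*3 + (-2*(-5 - 2))*(-3 - 4) = 0 - 2*(-7)*(-7) = 0 + 14*(-7) = 0 - 98 = -98)
t(y) = -2/3 - y
t(p) - 1*34154 = (-2/3 - 1*(-98)) - 1*34154 = (-2/3 + 98) - 34154 = 292/3 - 34154 = -102170/3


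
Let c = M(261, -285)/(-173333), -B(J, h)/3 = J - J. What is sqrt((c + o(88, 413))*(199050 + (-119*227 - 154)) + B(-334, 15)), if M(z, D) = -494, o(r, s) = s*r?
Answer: sqrt(223168140443166234)/5977 ≈ 79038.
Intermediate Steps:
o(r, s) = r*s
B(J, h) = 0 (B(J, h) = -3*(J - J) = -3*0 = 0)
c = 494/173333 (c = -494/(-173333) = -494*(-1/173333) = 494/173333 ≈ 0.0028500)
sqrt((c + o(88, 413))*(199050 + (-119*227 - 154)) + B(-334, 15)) = sqrt((494/173333 + 88*413)*(199050 + (-119*227 - 154)) + 0) = sqrt((494/173333 + 36344)*(199050 + (-27013 - 154)) + 0) = sqrt(6299615046*(199050 - 27167)/173333 + 0) = sqrt((6299615046/173333)*171883 + 0) = sqrt(37337818377642/5977 + 0) = sqrt(37337818377642/5977) = sqrt(223168140443166234)/5977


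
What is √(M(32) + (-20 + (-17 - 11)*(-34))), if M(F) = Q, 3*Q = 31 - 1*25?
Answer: √934 ≈ 30.561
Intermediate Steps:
Q = 2 (Q = (31 - 1*25)/3 = (31 - 25)/3 = (⅓)*6 = 2)
M(F) = 2
√(M(32) + (-20 + (-17 - 11)*(-34))) = √(2 + (-20 + (-17 - 11)*(-34))) = √(2 + (-20 - 28*(-34))) = √(2 + (-20 + 952)) = √(2 + 932) = √934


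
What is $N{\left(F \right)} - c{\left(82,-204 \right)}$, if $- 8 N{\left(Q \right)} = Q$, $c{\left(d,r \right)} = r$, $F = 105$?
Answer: $\frac{1527}{8} \approx 190.88$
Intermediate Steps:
$N{\left(Q \right)} = - \frac{Q}{8}$
$N{\left(F \right)} - c{\left(82,-204 \right)} = \left(- \frac{1}{8}\right) 105 - -204 = - \frac{105}{8} + 204 = \frac{1527}{8}$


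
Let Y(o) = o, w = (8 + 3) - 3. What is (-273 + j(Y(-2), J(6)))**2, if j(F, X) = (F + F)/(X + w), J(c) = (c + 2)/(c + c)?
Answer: 12638025/169 ≈ 74781.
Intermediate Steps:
w = 8 (w = 11 - 3 = 8)
J(c) = (2 + c)/(2*c) (J(c) = (2 + c)/((2*c)) = (2 + c)*(1/(2*c)) = (2 + c)/(2*c))
j(F, X) = 2*F/(8 + X) (j(F, X) = (F + F)/(X + 8) = (2*F)/(8 + X) = 2*F/(8 + X))
(-273 + j(Y(-2), J(6)))**2 = (-273 + 2*(-2)/(8 + (1/2)*(2 + 6)/6))**2 = (-273 + 2*(-2)/(8 + (1/2)*(1/6)*8))**2 = (-273 + 2*(-2)/(8 + 2/3))**2 = (-273 + 2*(-2)/(26/3))**2 = (-273 + 2*(-2)*(3/26))**2 = (-273 - 6/13)**2 = (-3555/13)**2 = 12638025/169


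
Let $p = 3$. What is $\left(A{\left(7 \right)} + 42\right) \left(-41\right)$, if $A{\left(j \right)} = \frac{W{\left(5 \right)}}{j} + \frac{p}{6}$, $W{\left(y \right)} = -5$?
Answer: $- \frac{23985}{14} \approx -1713.2$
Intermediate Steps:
$A{\left(j \right)} = \frac{1}{2} - \frac{5}{j}$ ($A{\left(j \right)} = - \frac{5}{j} + \frac{3}{6} = - \frac{5}{j} + 3 \cdot \frac{1}{6} = - \frac{5}{j} + \frac{1}{2} = \frac{1}{2} - \frac{5}{j}$)
$\left(A{\left(7 \right)} + 42\right) \left(-41\right) = \left(\frac{-10 + 7}{2 \cdot 7} + 42\right) \left(-41\right) = \left(\frac{1}{2} \cdot \frac{1}{7} \left(-3\right) + 42\right) \left(-41\right) = \left(- \frac{3}{14} + 42\right) \left(-41\right) = \frac{585}{14} \left(-41\right) = - \frac{23985}{14}$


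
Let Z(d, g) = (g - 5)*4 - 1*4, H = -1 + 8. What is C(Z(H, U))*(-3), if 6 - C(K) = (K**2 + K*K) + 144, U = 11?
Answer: 2814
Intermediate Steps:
H = 7
Z(d, g) = -24 + 4*g (Z(d, g) = (-5 + g)*4 - 4 = (-20 + 4*g) - 4 = -24 + 4*g)
C(K) = -138 - 2*K**2 (C(K) = 6 - ((K**2 + K*K) + 144) = 6 - ((K**2 + K**2) + 144) = 6 - (2*K**2 + 144) = 6 - (144 + 2*K**2) = 6 + (-144 - 2*K**2) = -138 - 2*K**2)
C(Z(H, U))*(-3) = (-138 - 2*(-24 + 4*11)**2)*(-3) = (-138 - 2*(-24 + 44)**2)*(-3) = (-138 - 2*20**2)*(-3) = (-138 - 2*400)*(-3) = (-138 - 800)*(-3) = -938*(-3) = 2814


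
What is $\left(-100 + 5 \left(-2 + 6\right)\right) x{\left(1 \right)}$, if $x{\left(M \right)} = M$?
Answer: $-80$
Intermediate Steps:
$\left(-100 + 5 \left(-2 + 6\right)\right) x{\left(1 \right)} = \left(-100 + 5 \left(-2 + 6\right)\right) 1 = \left(-100 + 5 \cdot 4\right) 1 = \left(-100 + 20\right) 1 = \left(-80\right) 1 = -80$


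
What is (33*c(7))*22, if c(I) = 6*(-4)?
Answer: -17424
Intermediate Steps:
c(I) = -24
(33*c(7))*22 = (33*(-24))*22 = -792*22 = -17424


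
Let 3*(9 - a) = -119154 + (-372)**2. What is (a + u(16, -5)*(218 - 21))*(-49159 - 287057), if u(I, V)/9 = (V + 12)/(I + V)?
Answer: 19500528000/11 ≈ 1.7728e+9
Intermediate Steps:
a = -6401 (a = 9 - (-119154 + (-372)**2)/3 = 9 - (-119154 + 138384)/3 = 9 - 1/3*19230 = 9 - 6410 = -6401)
u(I, V) = 9*(12 + V)/(I + V) (u(I, V) = 9*((V + 12)/(I + V)) = 9*((12 + V)/(I + V)) = 9*(12 + V)/(I + V))
(a + u(16, -5)*(218 - 21))*(-49159 - 287057) = (-6401 + (9*(12 - 5)/(16 - 5))*(218 - 21))*(-49159 - 287057) = (-6401 + (9*7/11)*197)*(-336216) = (-6401 + (9*(1/11)*7)*197)*(-336216) = (-6401 + (63/11)*197)*(-336216) = (-6401 + 12411/11)*(-336216) = -58000/11*(-336216) = 19500528000/11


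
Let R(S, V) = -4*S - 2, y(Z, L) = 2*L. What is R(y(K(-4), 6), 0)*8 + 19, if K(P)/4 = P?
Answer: -381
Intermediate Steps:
K(P) = 4*P
R(S, V) = -2 - 4*S
R(y(K(-4), 6), 0)*8 + 19 = (-2 - 8*6)*8 + 19 = (-2 - 4*12)*8 + 19 = (-2 - 48)*8 + 19 = -50*8 + 19 = -400 + 19 = -381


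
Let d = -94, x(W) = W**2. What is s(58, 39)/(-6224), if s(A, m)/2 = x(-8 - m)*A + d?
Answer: -32007/778 ≈ -41.140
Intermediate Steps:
s(A, m) = -188 + 2*A*(-8 - m)**2 (s(A, m) = 2*((-8 - m)**2*A - 94) = 2*(A*(-8 - m)**2 - 94) = 2*(-94 + A*(-8 - m)**2) = -188 + 2*A*(-8 - m)**2)
s(58, 39)/(-6224) = (-188 + 2*58*(8 + 39)**2)/(-6224) = (-188 + 2*58*47**2)*(-1/6224) = (-188 + 2*58*2209)*(-1/6224) = (-188 + 256244)*(-1/6224) = 256056*(-1/6224) = -32007/778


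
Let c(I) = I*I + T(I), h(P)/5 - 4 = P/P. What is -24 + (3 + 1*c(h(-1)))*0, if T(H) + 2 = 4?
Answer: -24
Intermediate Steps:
T(H) = 2 (T(H) = -2 + 4 = 2)
h(P) = 25 (h(P) = 20 + 5*(P/P) = 20 + 5*1 = 20 + 5 = 25)
c(I) = 2 + I**2 (c(I) = I*I + 2 = I**2 + 2 = 2 + I**2)
-24 + (3 + 1*c(h(-1)))*0 = -24 + (3 + 1*(2 + 25**2))*0 = -24 + (3 + 1*(2 + 625))*0 = -24 + (3 + 1*627)*0 = -24 + (3 + 627)*0 = -24 + 630*0 = -24 + 0 = -24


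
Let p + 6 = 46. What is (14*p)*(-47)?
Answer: -26320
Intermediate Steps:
p = 40 (p = -6 + 46 = 40)
(14*p)*(-47) = (14*40)*(-47) = 560*(-47) = -26320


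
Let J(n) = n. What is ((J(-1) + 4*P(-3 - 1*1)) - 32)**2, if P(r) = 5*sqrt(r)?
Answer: (33 - 40*I)**2 ≈ -511.0 - 2640.0*I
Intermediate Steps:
((J(-1) + 4*P(-3 - 1*1)) - 32)**2 = ((-1 + 4*(5*sqrt(-3 - 1*1))) - 32)**2 = ((-1 + 4*(5*sqrt(-3 - 1))) - 32)**2 = ((-1 + 4*(5*sqrt(-4))) - 32)**2 = ((-1 + 4*(5*(2*I))) - 32)**2 = ((-1 + 4*(10*I)) - 32)**2 = ((-1 + 40*I) - 32)**2 = (-33 + 40*I)**2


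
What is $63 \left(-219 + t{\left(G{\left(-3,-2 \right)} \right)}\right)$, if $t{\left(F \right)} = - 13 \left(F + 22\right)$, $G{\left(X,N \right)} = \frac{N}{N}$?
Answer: $-32634$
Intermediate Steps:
$G{\left(X,N \right)} = 1$
$t{\left(F \right)} = -286 - 13 F$ ($t{\left(F \right)} = - 13 \left(22 + F\right) = -286 - 13 F$)
$63 \left(-219 + t{\left(G{\left(-3,-2 \right)} \right)}\right) = 63 \left(-219 - 299\right) = 63 \left(-518\right) = -32634$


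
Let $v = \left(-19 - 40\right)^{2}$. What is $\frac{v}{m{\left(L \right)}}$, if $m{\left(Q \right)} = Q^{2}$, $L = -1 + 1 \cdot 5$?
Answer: $\frac{3481}{16} \approx 217.56$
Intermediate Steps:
$L = 4$ ($L = -1 + 5 = 4$)
$v = 3481$ ($v = \left(-59\right)^{2} = 3481$)
$\frac{v}{m{\left(L \right)}} = \frac{3481}{4^{2}} = \frac{3481}{16}$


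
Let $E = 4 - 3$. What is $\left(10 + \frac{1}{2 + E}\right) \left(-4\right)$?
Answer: $- \frac{124}{3} \approx -41.333$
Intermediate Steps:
$E = 1$
$\left(10 + \frac{1}{2 + E}\right) \left(-4\right) = \left(10 + \frac{1}{2 + 1}\right) \left(-4\right) = \left(10 + \frac{1}{3}\right) \left(-4\right) = \frac{31}{3} \left(-4\right) = - \frac{124}{3}$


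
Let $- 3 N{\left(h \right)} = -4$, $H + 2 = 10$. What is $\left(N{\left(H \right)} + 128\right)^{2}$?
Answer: $\frac{150544}{9} \approx 16727.0$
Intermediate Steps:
$H = 8$ ($H = -2 + 10 = 8$)
$N{\left(h \right)} = \frac{4}{3}$ ($N{\left(h \right)} = \left(- \frac{1}{3}\right) \left(-4\right) = \frac{4}{3}$)
$\left(N{\left(H \right)} + 128\right)^{2} = \left(\frac{4}{3} + 128\right)^{2} = \left(\frac{388}{3}\right)^{2} = \frac{150544}{9}$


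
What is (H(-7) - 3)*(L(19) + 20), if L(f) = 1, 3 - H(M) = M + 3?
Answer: 84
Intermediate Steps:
H(M) = -M (H(M) = 3 - (M + 3) = 3 - (3 + M) = 3 + (-3 - M) = -M)
(H(-7) - 3)*(L(19) + 20) = (-1*(-7) - 3)*(1 + 20) = (7 - 3)*21 = 4*21 = 84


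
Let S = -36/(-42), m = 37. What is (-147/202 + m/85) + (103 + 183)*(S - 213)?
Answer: -7292305847/120190 ≈ -60673.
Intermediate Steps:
S = 6/7 (S = -36*(-1/42) = 6/7 ≈ 0.85714)
(-147/202 + m/85) + (103 + 183)*(S - 213) = (-147/202 + 37/85) + (103 + 183)*(6/7 - 213) = (-147*1/202 + 37*(1/85)) + 286*(-1485/7) = (-147/202 + 37/85) - 424710/7 = -5021/17170 - 424710/7 = -7292305847/120190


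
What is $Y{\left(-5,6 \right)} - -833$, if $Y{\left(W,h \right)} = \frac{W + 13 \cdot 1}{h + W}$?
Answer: $841$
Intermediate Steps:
$Y{\left(W,h \right)} = \frac{13 + W}{W + h}$ ($Y{\left(W,h \right)} = \frac{W + 13}{W + h} = \frac{13 + W}{W + h}$)
$Y{\left(-5,6 \right)} - -833 = \frac{13 - 5}{-5 + 6} - -833 = 1^{-1} \cdot 8 + 833 = 1 \cdot 8 + 833 = 8 + 833 = 841$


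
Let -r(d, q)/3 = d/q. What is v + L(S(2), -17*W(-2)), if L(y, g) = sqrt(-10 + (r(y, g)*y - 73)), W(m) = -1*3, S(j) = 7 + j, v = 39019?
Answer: 39019 + 2*I*sqrt(6341)/17 ≈ 39019.0 + 9.3683*I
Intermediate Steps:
r(d, q) = -3*d/q
W(m) = -3
L(y, g) = sqrt(-83 - 3*y**2/g) (L(y, g) = sqrt(-10 + ((-3*y/g)*y - 73)) = sqrt(-10 + (-3*y**2/g - 73)) = sqrt(-10 + (-73 - 3*y**2/g)) = sqrt(-83 - 3*y**2/g))
v + L(S(2), -17*W(-2)) = 39019 + sqrt(-83 - 3*(7 + 2)**2/((-17*(-3)))) = 39019 + sqrt(-83 - 3*9**2/51) = 39019 + sqrt(-83 - 3*1/51*81) = 39019 + sqrt(-83 - 81/17) = 39019 + sqrt(-1492/17) = 39019 + 2*I*sqrt(6341)/17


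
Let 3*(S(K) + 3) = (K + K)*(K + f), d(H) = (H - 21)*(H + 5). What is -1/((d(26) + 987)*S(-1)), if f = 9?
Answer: 3/28550 ≈ 0.00010508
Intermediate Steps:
d(H) = (-21 + H)*(5 + H)
S(K) = -3 + 2*K*(9 + K)/3 (S(K) = -3 + ((K + K)*(K + 9))/3 = -3 + ((2*K)*(9 + K))/3 = -3 + (2*K*(9 + K))/3 = -3 + 2*K*(9 + K)/3)
-1/((d(26) + 987)*S(-1)) = -1/(((-105 + 26² - 16*26) + 987)*(-3 + 6*(-1) + (⅔)*(-1)²)) = -1/(((-105 + 676 - 416) + 987)*(-3 - 6 + (⅔)*1)) = -1/((155 + 987)*(-3 - 6 + ⅔)) = -1/(1142*(-25/3)) = -(-3)/(1142*25) = -1*(-3/28550) = 3/28550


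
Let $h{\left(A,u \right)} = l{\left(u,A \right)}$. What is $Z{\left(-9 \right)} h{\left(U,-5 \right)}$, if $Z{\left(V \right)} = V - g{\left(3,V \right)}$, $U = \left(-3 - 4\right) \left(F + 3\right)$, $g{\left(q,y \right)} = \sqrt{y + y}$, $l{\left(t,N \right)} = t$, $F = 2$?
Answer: $45 + 15 i \sqrt{2} \approx 45.0 + 21.213 i$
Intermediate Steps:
$g{\left(q,y \right)} = \sqrt{2} \sqrt{y}$ ($g{\left(q,y \right)} = \sqrt{2 y} = \sqrt{2} \sqrt{y}$)
$U = -35$ ($U = \left(-3 - 4\right) \left(2 + 3\right) = \left(-7\right) 5 = -35$)
$h{\left(A,u \right)} = u$
$Z{\left(V \right)} = V - \sqrt{2} \sqrt{V}$
$Z{\left(-9 \right)} h{\left(U,-5 \right)} = \left(-9 - \sqrt{2} \sqrt{-9}\right) \left(-5\right) = \left(-9 - \sqrt{2} \cdot 3 i\right) \left(-5\right) = \left(-9 - 3 i \sqrt{2}\right) \left(-5\right) = 45 + 15 i \sqrt{2}$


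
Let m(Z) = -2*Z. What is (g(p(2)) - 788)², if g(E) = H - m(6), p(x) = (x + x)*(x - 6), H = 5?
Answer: 594441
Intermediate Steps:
p(x) = 2*x*(-6 + x) (p(x) = (2*x)*(-6 + x) = 2*x*(-6 + x))
g(E) = 17 (g(E) = 5 - (-2)*6 = 5 - 1*(-12) = 5 + 12 = 17)
(g(p(2)) - 788)² = (17 - 788)² = (-771)² = 594441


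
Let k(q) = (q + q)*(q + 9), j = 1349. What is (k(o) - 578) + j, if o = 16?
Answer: 1571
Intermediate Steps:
k(q) = 2*q*(9 + q) (k(q) = (2*q)*(9 + q) = 2*q*(9 + q))
(k(o) - 578) + j = (2*16*(9 + 16) - 578) + 1349 = (2*16*25 - 578) + 1349 = (800 - 578) + 1349 = 222 + 1349 = 1571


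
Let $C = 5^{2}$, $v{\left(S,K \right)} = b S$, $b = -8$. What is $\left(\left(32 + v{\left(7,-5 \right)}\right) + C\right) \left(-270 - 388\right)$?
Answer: $-658$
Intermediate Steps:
$v{\left(S,K \right)} = - 8 S$
$C = 25$
$\left(\left(32 + v{\left(7,-5 \right)}\right) + C\right) \left(-270 - 388\right) = \left(\left(32 - 56\right) + 25\right) \left(-270 - 388\right) = \left(\left(32 - 56\right) + 25\right) \left(-658\right) = \left(-24 + 25\right) \left(-658\right) = 1 \left(-658\right) = -658$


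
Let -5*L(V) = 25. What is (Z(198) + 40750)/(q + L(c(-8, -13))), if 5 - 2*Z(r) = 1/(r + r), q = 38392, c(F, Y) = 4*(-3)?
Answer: 32275979/30402504 ≈ 1.0616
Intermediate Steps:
c(F, Y) = -12
L(V) = -5 (L(V) = -⅕*25 = -5)
Z(r) = 5/2 - 1/(4*r) (Z(r) = 5/2 - 1/(2*(r + r)) = 5/2 - 1/(2*r)/2 = 5/2 - 1/(4*r))
(Z(198) + 40750)/(q + L(c(-8, -13))) = ((¼)*(-1 + 10*198)/198 + 40750)/(38392 - 5) = ((¼)*(1/198)*(-1 + 1980) + 40750)/38387 = ((¼)*(1/198)*1979 + 40750)*(1/38387) = (1979/792 + 40750)*(1/38387) = (32275979/792)*(1/38387) = 32275979/30402504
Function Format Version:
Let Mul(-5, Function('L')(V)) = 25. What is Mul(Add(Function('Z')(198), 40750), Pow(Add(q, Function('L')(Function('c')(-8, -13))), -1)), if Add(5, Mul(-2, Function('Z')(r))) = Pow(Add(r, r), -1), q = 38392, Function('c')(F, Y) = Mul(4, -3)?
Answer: Rational(32275979, 30402504) ≈ 1.0616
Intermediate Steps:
Function('c')(F, Y) = -12
Function('L')(V) = -5 (Function('L')(V) = Mul(Rational(-1, 5), 25) = -5)
Function('Z')(r) = Add(Rational(5, 2), Mul(Rational(-1, 4), Pow(r, -1))) (Function('Z')(r) = Add(Rational(5, 2), Mul(Rational(-1, 2), Pow(Add(r, r), -1))) = Add(Rational(5, 2), Mul(Rational(-1, 2), Pow(Mul(2, r), -1))) = Add(Rational(5, 2), Mul(Rational(-1, 2), Mul(Rational(1, 2), Pow(r, -1)))) = Add(Rational(5, 2), Mul(Rational(-1, 4), Pow(r, -1))))
Mul(Add(Function('Z')(198), 40750), Pow(Add(q, Function('L')(Function('c')(-8, -13))), -1)) = Mul(Add(Mul(Rational(1, 4), Pow(198, -1), Add(-1, Mul(10, 198))), 40750), Pow(Add(38392, -5), -1)) = Mul(Add(Mul(Rational(1, 4), Rational(1, 198), Add(-1, 1980)), 40750), Pow(38387, -1)) = Mul(Add(Mul(Rational(1, 4), Rational(1, 198), 1979), 40750), Rational(1, 38387)) = Mul(Add(Rational(1979, 792), 40750), Rational(1, 38387)) = Mul(Rational(32275979, 792), Rational(1, 38387)) = Rational(32275979, 30402504)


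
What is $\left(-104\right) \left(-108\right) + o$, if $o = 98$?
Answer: $11330$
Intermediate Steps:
$\left(-104\right) \left(-108\right) + o = \left(-104\right) \left(-108\right) + 98 = 11232 + 98 = 11330$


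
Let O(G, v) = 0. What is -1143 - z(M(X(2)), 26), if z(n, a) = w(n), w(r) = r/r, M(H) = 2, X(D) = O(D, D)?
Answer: -1144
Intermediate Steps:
X(D) = 0
w(r) = 1
z(n, a) = 1
-1143 - z(M(X(2)), 26) = -1143 - 1*1 = -1143 - 1 = -1144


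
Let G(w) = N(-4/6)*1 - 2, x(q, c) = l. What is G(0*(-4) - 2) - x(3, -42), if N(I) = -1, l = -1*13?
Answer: 10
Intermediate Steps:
l = -13
x(q, c) = -13
G(w) = -3 (G(w) = -1*1 - 2 = -1 - 2 = -3)
G(0*(-4) - 2) - x(3, -42) = -3 - 1*(-13) = -3 + 13 = 10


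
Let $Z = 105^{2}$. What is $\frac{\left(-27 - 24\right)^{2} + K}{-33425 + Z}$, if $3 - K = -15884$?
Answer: $- \frac{2311}{2800} \approx -0.82536$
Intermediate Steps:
$K = 15887$ ($K = 3 - -15884 = 3 + 15884 = 15887$)
$Z = 11025$
$\frac{\left(-27 - 24\right)^{2} + K}{-33425 + Z} = \frac{\left(-27 - 24\right)^{2} + 15887}{-33425 + 11025} = \frac{\left(-51\right)^{2} + 15887}{-22400} = \left(2601 + 15887\right) \left(- \frac{1}{22400}\right) = 18488 \left(- \frac{1}{22400}\right) = - \frac{2311}{2800}$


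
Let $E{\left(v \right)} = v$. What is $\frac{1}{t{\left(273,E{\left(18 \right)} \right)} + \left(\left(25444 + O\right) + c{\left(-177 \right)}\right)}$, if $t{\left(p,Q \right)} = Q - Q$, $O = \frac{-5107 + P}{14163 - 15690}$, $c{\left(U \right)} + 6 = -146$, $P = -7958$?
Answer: $\frac{509}{12877983} \approx 3.9525 \cdot 10^{-5}$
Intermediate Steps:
$c{\left(U \right)} = -152$ ($c{\left(U \right)} = -6 - 146 = -152$)
$O = \frac{4355}{509}$ ($O = \frac{-5107 - 7958}{14163 - 15690} = - \frac{13065}{-1527} = \left(-13065\right) \left(- \frac{1}{1527}\right) = \frac{4355}{509} \approx 8.556$)
$t{\left(p,Q \right)} = 0$
$\frac{1}{t{\left(273,E{\left(18 \right)} \right)} + \left(\left(25444 + O\right) + c{\left(-177 \right)}\right)} = \frac{1}{0 + \left(\left(25444 + \frac{4355}{509}\right) - 152\right)} = \frac{1}{0 + \left(\frac{12955351}{509} - 152\right)} = \frac{1}{0 + \frac{12877983}{509}} = \frac{1}{\frac{12877983}{509}} = \frac{509}{12877983}$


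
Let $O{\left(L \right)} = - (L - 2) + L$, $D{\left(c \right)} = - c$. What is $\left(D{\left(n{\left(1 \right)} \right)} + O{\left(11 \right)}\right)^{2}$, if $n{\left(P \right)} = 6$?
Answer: $16$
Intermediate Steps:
$O{\left(L \right)} = 2$ ($O{\left(L \right)} = - (-2 + L) + L = \left(2 - L\right) + L = 2$)
$\left(D{\left(n{\left(1 \right)} \right)} + O{\left(11 \right)}\right)^{2} = \left(\left(-1\right) 6 + 2\right)^{2} = \left(-6 + 2\right)^{2} = \left(-4\right)^{2} = 16$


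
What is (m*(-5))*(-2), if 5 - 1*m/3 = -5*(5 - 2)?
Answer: 600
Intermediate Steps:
m = 60 (m = 15 - (-15)*(5 - 2) = 15 - (-15)*3 = 15 - 3*(-15) = 15 + 45 = 60)
(m*(-5))*(-2) = (60*(-5))*(-2) = -300*(-2) = 600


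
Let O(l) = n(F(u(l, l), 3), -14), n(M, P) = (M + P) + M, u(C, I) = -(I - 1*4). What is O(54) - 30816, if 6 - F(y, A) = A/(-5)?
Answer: -154084/5 ≈ -30817.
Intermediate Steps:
u(C, I) = 4 - I (u(C, I) = -(I - 4) = -(-4 + I) = 4 - I)
F(y, A) = 6 + A/5 (F(y, A) = 6 - A/(-5) = 6 - A*(-1)/5 = 6 - (-1)*A/5 = 6 + A/5)
n(M, P) = P + 2*M
O(l) = -⅘ (O(l) = -14 + 2*(6 + (⅕)*3) = -14 + 2*(6 + ⅗) = -14 + 2*(33/5) = -14 + 66/5 = -⅘)
O(54) - 30816 = -⅘ - 30816 = -154084/5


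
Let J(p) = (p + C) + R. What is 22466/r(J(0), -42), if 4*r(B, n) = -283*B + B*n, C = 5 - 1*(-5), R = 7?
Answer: -89864/5525 ≈ -16.265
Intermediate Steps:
C = 10 (C = 5 + 5 = 10)
J(p) = 17 + p (J(p) = (p + 10) + 7 = (10 + p) + 7 = 17 + p)
r(B, n) = -283*B/4 + B*n/4 (r(B, n) = (-283*B + B*n)/4 = -283*B/4 + B*n/4)
22466/r(J(0), -42) = 22466/(((17 + 0)*(-283 - 42)/4)) = 22466/(((¼)*17*(-325))) = 22466/(-5525/4) = 22466*(-4/5525) = -89864/5525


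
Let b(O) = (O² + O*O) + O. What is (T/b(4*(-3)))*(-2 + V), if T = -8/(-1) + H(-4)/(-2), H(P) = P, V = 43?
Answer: 205/138 ≈ 1.4855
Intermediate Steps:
b(O) = O + 2*O² (b(O) = (O² + O²) + O = 2*O² + O = O + 2*O²)
T = 10 (T = -8/(-1) - 4/(-2) = -8*(-1) - 4*(-½) = 8 + 2 = 10)
(T/b(4*(-3)))*(-2 + V) = (10/(((4*(-3))*(1 + 2*(4*(-3))))))*(-2 + 43) = (10/((-12*(1 + 2*(-12)))))*41 = (10/((-12*(1 - 24))))*41 = (10/((-12*(-23))))*41 = (10/276)*41 = (10*(1/276))*41 = (5/138)*41 = 205/138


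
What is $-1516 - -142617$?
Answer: $141101$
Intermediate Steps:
$-1516 - -142617 = -1516 + 142617 = 141101$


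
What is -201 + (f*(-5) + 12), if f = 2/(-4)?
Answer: -373/2 ≈ -186.50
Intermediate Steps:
f = -½ (f = 2*(-¼) = -½ ≈ -0.50000)
-201 + (f*(-5) + 12) = -201 + (-½*(-5) + 12) = -201 + (5/2 + 12) = -201 + 29/2 = -373/2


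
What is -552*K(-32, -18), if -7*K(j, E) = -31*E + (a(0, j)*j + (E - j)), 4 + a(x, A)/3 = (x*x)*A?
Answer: 527712/7 ≈ 75387.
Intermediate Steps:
a(x, A) = -12 + 3*A*x**2 (a(x, A) = -12 + 3*((x*x)*A) = -12 + 3*(x**2*A) = -12 + 3*(A*x**2) = -12 + 3*A*x**2)
K(j, E) = 13*j/7 + 30*E/7 (K(j, E) = -(-31*E + ((-12 + 3*j*0**2)*j + (E - j)))/7 = -(-31*E + ((-12 + 3*j*0)*j + (E - j)))/7 = -(-31*E + ((-12 + 0)*j + (E - j)))/7 = -(-31*E + (-12*j + (E - j)))/7 = -(-31*E + (E - 13*j))/7 = -(-30*E - 13*j)/7 = 13*j/7 + 30*E/7)
-552*K(-32, -18) = -552*((13/7)*(-32) + (30/7)*(-18)) = -552*(-416/7 - 540/7) = -552*(-956/7) = 527712/7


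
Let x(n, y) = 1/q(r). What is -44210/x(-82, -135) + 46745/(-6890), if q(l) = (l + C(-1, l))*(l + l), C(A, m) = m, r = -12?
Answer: -35090724229/1378 ≈ -2.5465e+7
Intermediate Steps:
q(l) = 4*l² (q(l) = (l + l)*(l + l) = (2*l)*(2*l) = 4*l²)
x(n, y) = 1/576 (x(n, y) = 1/(4*(-12)²) = 1/(4*144) = 1/576)
-44210/x(-82, -135) + 46745/(-6890) = -44210/1/576 + 46745/(-6890) = -44210*576 + 46745*(-1/6890) = -25464960 - 9349/1378 = -35090724229/1378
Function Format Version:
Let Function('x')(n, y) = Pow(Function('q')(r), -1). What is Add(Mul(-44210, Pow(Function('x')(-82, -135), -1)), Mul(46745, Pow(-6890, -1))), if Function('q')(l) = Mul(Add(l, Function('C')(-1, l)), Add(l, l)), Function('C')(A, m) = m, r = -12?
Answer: Rational(-35090724229, 1378) ≈ -2.5465e+7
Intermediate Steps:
Function('q')(l) = Mul(4, Pow(l, 2)) (Function('q')(l) = Mul(Add(l, l), Add(l, l)) = Mul(Mul(2, l), Mul(2, l)) = Mul(4, Pow(l, 2)))
Function('x')(n, y) = Rational(1, 576) (Function('x')(n, y) = Pow(Mul(4, Pow(-12, 2)), -1) = Pow(Mul(4, 144), -1) = Pow(576, -1) = Rational(1, 576))
Add(Mul(-44210, Pow(Function('x')(-82, -135), -1)), Mul(46745, Pow(-6890, -1))) = Add(Mul(-44210, Pow(Rational(1, 576), -1)), Mul(46745, Pow(-6890, -1))) = Add(Mul(-44210, 576), Mul(46745, Rational(-1, 6890))) = Add(-25464960, Rational(-9349, 1378)) = Rational(-35090724229, 1378)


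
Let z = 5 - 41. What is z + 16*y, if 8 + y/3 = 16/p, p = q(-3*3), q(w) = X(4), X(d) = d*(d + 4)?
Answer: -396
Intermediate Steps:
X(d) = d*(4 + d)
z = -36
q(w) = 32 (q(w) = 4*(4 + 4) = 4*8 = 32)
p = 32
y = -45/2 (y = -24 + 3*(16/32) = -24 + 3*(16*(1/32)) = -24 + 3*(½) = -24 + 3/2 = -45/2 ≈ -22.500)
z + 16*y = -36 + 16*(-45/2) = -36 - 360 = -396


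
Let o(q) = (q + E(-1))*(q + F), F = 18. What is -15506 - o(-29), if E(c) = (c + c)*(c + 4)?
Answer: -15891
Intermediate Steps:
E(c) = 2*c*(4 + c) (E(c) = (2*c)*(4 + c) = 2*c*(4 + c))
o(q) = (-6 + q)*(18 + q) (o(q) = (q + 2*(-1)*(4 - 1))*(q + 18) = (q + 2*(-1)*3)*(18 + q) = (q - 6)*(18 + q) = (-6 + q)*(18 + q))
-15506 - o(-29) = -15506 - (-108 + (-29)² + 12*(-29)) = -15506 - (-108 + 841 - 348) = -15506 - 1*385 = -15506 - 385 = -15891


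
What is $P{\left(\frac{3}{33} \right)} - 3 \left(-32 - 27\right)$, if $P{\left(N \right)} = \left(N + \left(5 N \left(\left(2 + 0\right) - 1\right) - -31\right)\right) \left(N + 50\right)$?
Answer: $\frac{212614}{121} \approx 1757.1$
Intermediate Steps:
$P{\left(N \right)} = \left(31 + 6 N\right) \left(50 + N\right)$ ($P{\left(N \right)} = \left(N + \left(5 N \left(2 - 1\right) + 31\right)\right) \left(50 + N\right) = \left(N + \left(5 N 1 + 31\right)\right) \left(50 + N\right) = \left(N + \left(5 N + 31\right)\right) \left(50 + N\right) = \left(N + \left(31 + 5 N\right)\right) \left(50 + N\right) = \left(31 + 6 N\right) \left(50 + N\right)$)
$P{\left(\frac{3}{33} \right)} - 3 \left(-32 - 27\right) = \left(1550 + 6 \left(\frac{3}{33}\right)^{2} + 331 \cdot \frac{3}{33}\right) - 3 \left(-32 - 27\right) = \left(1550 + 6 \left(3 \cdot \frac{1}{33}\right)^{2} + 331 \cdot 3 \cdot \frac{1}{33}\right) - -177 = \left(1550 + \frac{6}{121} + 331 \cdot \frac{1}{11}\right) + 177 = \left(1550 + 6 \cdot \frac{1}{121} + \frac{331}{11}\right) + 177 = \left(1550 + \frac{6}{121} + \frac{331}{11}\right) + 177 = \frac{191197}{121} + 177 = \frac{212614}{121}$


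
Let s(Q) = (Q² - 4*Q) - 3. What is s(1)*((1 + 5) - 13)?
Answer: 42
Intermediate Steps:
s(Q) = -3 + Q² - 4*Q
s(1)*((1 + 5) - 13) = (-3 + 1² - 4*1)*((1 + 5) - 13) = (-3 + 1 - 4)*(6 - 13) = -6*(-7) = 42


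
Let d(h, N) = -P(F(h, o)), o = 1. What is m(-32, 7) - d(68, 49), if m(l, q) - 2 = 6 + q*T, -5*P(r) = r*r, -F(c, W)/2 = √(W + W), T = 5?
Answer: 207/5 ≈ 41.400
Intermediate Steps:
F(c, W) = -2*√2*√W (F(c, W) = -2*√(W + W) = -2*√2*√W)
P(r) = -r²/5 (P(r) = -r*r/5 = -r²/5)
m(l, q) = 8 + 5*q (m(l, q) = 2 + (6 + q*5) = 2 + (6 + 5*q) = 8 + 5*q)
d(h, N) = 8/5 (d(h, N) = -(-1)*(-2*√2*√1)²/5 = -(-1)*(-2*√2*1)²/5 = -(-1)*(-2*√2)²/5 = -(-1)*8/5 = -1*(-8/5) = 8/5)
m(-32, 7) - d(68, 49) = (8 + 5*7) - 1*8/5 = (8 + 35) - 8/5 = 43 - 8/5 = 207/5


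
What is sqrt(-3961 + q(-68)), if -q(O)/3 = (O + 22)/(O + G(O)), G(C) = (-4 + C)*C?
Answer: I*sqrt(23082148990)/2414 ≈ 62.936*I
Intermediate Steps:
G(C) = C*(-4 + C)
q(O) = -3*(22 + O)/(O + O*(-4 + O)) (q(O) = -3*(O + 22)/(O + O*(-4 + O)) = -3*(22 + O)/(O + O*(-4 + O)))
sqrt(-3961 + q(-68)) = sqrt(-3961 + 3*(-22 - 1*(-68))/(-68*(-3 - 68))) = sqrt(-3961 + 3*(-1/68)*(-22 + 68)/(-71)) = sqrt(-3961 + 3*(-1/68)*(-1/71)*46) = sqrt(-3961 + 69/2414) = sqrt(-9561785/2414) = I*sqrt(23082148990)/2414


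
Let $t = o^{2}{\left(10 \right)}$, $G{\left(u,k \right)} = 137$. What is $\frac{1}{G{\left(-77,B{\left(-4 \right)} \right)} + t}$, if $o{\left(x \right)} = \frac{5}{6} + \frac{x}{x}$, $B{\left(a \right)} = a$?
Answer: $\frac{36}{5053} \approx 0.0071245$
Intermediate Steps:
$o{\left(x \right)} = \frac{11}{6}$ ($o{\left(x \right)} = 5 \cdot \frac{1}{6} + 1 = \frac{5}{6} + 1 = \frac{11}{6}$)
$t = \frac{121}{36}$ ($t = \left(\frac{11}{6}\right)^{2} = \frac{121}{36} \approx 3.3611$)
$\frac{1}{G{\left(-77,B{\left(-4 \right)} \right)} + t} = \frac{1}{137 + \frac{121}{36}} = \frac{1}{\frac{5053}{36}} = \frac{36}{5053}$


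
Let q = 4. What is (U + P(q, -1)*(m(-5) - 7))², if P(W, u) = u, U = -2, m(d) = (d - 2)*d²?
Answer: 32400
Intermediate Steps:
m(d) = d²*(-2 + d) (m(d) = (-2 + d)*d² = d²*(-2 + d))
(U + P(q, -1)*(m(-5) - 7))² = (-2 - ((-5)²*(-2 - 5) - 7))² = (-2 - (25*(-7) - 7))² = (-2 - (-175 - 7))² = (-2 - 1*(-182))² = (-2 + 182)² = 180² = 32400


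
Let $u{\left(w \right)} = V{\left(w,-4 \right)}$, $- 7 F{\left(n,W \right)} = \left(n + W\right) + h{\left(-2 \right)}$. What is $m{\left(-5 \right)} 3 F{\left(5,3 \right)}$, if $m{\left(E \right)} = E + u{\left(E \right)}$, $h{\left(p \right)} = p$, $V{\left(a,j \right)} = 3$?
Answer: $\frac{36}{7} \approx 5.1429$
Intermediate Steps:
$F{\left(n,W \right)} = \frac{2}{7} - \frac{W}{7} - \frac{n}{7}$ ($F{\left(n,W \right)} = - \frac{\left(n + W\right) - 2}{7} = - \frac{\left(W + n\right) - 2}{7} = - \frac{-2 + W + n}{7} = \frac{2}{7} - \frac{W}{7} - \frac{n}{7}$)
$u{\left(w \right)} = 3$
$m{\left(E \right)} = 3 + E$ ($m{\left(E \right)} = E + 3 = 3 + E$)
$m{\left(-5 \right)} 3 F{\left(5,3 \right)} = \left(3 - 5\right) 3 \left(\frac{2}{7} - \frac{3}{7} - \frac{5}{7}\right) = \left(-2\right) 3 \left(\frac{2}{7} - \frac{3}{7} - \frac{5}{7}\right) = \left(-6\right) \left(- \frac{6}{7}\right) = \frac{36}{7}$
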